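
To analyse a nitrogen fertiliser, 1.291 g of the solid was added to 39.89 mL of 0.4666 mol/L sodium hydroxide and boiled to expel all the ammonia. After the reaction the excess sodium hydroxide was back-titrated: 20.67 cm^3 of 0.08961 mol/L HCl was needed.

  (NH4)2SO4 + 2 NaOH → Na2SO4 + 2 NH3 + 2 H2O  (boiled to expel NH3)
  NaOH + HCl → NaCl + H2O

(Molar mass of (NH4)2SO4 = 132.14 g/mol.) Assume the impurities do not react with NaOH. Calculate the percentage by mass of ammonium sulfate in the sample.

85.78 %

n(NaOH) added = 0.03989 × 0.4666 = 0.01861 mol
n(HCl) used in back-titration = 0.02067 × 0.08961 = 1.852 × 10^-3 mol
n(NaOH) left over = 1.852 × 10^-3 mol (1:1 ratio)
n(NaOH) consumed by analyte = 0.01861 − 1.852 × 10^-3 = 0.01676 mol
From the 1:2 ratio, n((NH4)2SO4) = 1/2 × 0.01676 = 8.380 × 10^-3 mol
mass of (NH4)2SO4 = 8.380 × 10^-3 × 132.14 = 1.107 g
% (NH4)2SO4 = 1.107 / 1.291 × 100 = 85.78 %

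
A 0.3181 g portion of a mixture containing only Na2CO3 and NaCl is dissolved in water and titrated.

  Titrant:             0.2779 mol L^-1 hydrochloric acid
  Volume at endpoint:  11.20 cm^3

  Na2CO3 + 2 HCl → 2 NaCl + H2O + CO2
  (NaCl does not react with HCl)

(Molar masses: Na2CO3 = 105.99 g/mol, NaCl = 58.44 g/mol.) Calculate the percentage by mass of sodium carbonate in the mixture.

51.85 %

n(HCl) = 0.01120 × 0.2779 = 3.112 × 10^-3 mol
Let x = n(Na2CO3), y = n(NaCl).
Titrant: 2x = 3.112 × 10^-3;  mass: 105.99x + 58.44y = 0.3181
Solving, x = 1.556 × 10^-3 mol, y = 2.621 × 10^-3 mol
mass of Na2CO3 = 1.556 × 10^-3 × 105.99 = 0.1649 g
% Na2CO3 = 0.1649 / 0.3181 × 100 = 51.85 %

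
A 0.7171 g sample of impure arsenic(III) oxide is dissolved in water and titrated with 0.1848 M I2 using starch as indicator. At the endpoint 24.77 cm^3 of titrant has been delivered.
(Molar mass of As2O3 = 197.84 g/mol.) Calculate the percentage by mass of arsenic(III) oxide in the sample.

As2O3 + 2 I2 + 2 H2O → As2O5 + 4 HI
n(I2) = 0.02477 L × 0.1848 mol/L = 4.577 × 10^-3 mol
From the 1:2 ratio, n(As2O3) = 1/2 × 4.577 × 10^-3 = 2.289 × 10^-3 mol
mass of As2O3 = 2.289 × 10^-3 × 197.84 g/mol = 0.4528 g
% As2O3 = 0.4528 / 0.7171 × 100 = 63.14 %

63.14 %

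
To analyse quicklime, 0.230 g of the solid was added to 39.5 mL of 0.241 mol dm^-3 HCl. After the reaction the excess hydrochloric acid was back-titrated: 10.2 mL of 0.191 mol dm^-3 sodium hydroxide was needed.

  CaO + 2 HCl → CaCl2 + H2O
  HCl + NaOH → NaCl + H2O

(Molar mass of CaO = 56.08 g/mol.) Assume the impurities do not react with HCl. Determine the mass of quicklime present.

0.212 g

n(HCl) added = 0.0395 × 0.241 = 9.52 × 10^-3 mol
n(NaOH) used in back-titration = 0.0102 × 0.191 = 1.95 × 10^-3 mol
n(HCl) left over = 1.95 × 10^-3 mol (1:1 ratio)
n(HCl) consumed by analyte = 9.52 × 10^-3 − 1.95 × 10^-3 = 7.57 × 10^-3 mol
From the 1:2 ratio, n(CaO) = 1/2 × 7.57 × 10^-3 = 3.79 × 10^-3 mol
mass of CaO = 3.79 × 10^-3 × 56.08 = 0.212 g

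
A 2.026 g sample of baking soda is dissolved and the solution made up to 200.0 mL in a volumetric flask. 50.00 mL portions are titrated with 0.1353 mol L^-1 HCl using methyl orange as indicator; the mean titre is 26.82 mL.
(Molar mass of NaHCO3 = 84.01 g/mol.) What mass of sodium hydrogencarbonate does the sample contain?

1.219 g

NaHCO3 + HCl → NaCl + H2O + CO2
n(HCl) per titration = 0.02682 × 0.1353 = 3.629 × 10^-3 mol
n(NaHCO3) in each aliquot = 3.629 × 10^-3 mol (1:1 ratio)
n(NaHCO3) in the whole flask = 3.629 × 10^-3 × 200.0/50.00 = 0.01451 mol
mass of NaHCO3 = 0.01451 × 84.01 = 1.219 g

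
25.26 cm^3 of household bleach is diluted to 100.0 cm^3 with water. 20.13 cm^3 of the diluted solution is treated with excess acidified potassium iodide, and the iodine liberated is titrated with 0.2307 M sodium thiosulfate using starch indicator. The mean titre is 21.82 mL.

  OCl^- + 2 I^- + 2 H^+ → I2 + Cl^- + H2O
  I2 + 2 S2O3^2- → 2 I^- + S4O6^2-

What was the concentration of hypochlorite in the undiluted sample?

0.4950 M

n(S2O3^2-) = 0.02182 × 0.2307 = 5.034 × 10^-3 mol
n(I2) = n(S2O3^2-)/2 = 2.517 × 10^-3 mol
n(OCl^-) in the aliquot = 2.517 × 10^-3 mol (1:1 ratio)
[OCl^-]_dilute = 2.517 × 10^-3 / 0.02013 = 0.1250 mol/L
[OCl^-]_original = 0.1250 × 100.0/25.26 = 0.4950 mol/L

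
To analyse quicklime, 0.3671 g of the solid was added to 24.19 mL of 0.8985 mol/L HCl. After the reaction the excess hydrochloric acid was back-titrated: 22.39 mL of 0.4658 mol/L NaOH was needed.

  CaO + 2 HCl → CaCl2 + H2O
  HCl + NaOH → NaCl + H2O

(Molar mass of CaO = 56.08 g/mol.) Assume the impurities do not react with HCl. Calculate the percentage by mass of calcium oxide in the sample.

n(HCl) added = 0.02419 × 0.8985 = 0.02173 mol
n(NaOH) used in back-titration = 0.02239 × 0.4658 = 0.01043 mol
n(HCl) left over = 0.01043 mol (1:1 ratio)
n(HCl) consumed by analyte = 0.02173 − 0.01043 = 0.01131 mol
From the 1:2 ratio, n(CaO) = 1/2 × 0.01131 = 5.653 × 10^-3 mol
mass of CaO = 5.653 × 10^-3 × 56.08 = 0.3170 g
% CaO = 0.3170 / 0.3671 × 100 = 86.35 %

86.35 %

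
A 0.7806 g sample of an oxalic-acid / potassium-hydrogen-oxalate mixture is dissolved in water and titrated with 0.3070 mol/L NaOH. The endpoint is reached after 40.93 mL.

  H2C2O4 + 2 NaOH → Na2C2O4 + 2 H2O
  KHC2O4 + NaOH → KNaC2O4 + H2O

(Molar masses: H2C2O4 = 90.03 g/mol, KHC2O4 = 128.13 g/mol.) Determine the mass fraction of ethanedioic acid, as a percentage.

n(NaOH) = 0.04093 × 0.3070 = 0.01257 mol
Let x = n(H2C2O4), y = n(KHC2O4).
Titrant: 2x + 1y = 0.01257;  mass: 90.03x + 128.13y = 0.7806
Solving, x = 4.990 × 10^-3 mol, y = 2.586 × 10^-3 mol
mass of H2C2O4 = 4.990 × 10^-3 × 90.03 = 0.4492 g
% H2C2O4 = 0.4492 / 0.7806 × 100 = 57.55 %

57.55 %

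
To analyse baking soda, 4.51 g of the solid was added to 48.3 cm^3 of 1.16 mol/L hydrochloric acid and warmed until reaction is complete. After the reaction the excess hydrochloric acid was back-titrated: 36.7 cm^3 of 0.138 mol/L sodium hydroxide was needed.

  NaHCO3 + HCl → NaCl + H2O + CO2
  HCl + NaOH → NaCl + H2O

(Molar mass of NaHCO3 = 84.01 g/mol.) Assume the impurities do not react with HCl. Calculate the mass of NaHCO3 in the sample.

4.28 g

n(HCl) added = 0.0483 × 1.16 = 0.0560 mol
n(NaOH) used in back-titration = 0.0367 × 0.138 = 5.06 × 10^-3 mol
n(HCl) left over = 5.06 × 10^-3 mol (1:1 ratio)
n(HCl) consumed by analyte = 0.0560 − 5.06 × 10^-3 = 0.0510 mol
n(NaHCO3) = 0.0510 mol (1:1 ratio)
mass of NaHCO3 = 0.0510 × 84.01 = 4.28 g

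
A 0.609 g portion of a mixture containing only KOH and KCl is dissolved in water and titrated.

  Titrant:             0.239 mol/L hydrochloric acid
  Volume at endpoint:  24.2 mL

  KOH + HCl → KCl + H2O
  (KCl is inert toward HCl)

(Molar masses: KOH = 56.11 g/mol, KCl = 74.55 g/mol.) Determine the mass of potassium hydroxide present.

n(HCl) = 0.0242 × 0.239 = 5.78 × 10^-3 mol
Let x = n(KOH), y = n(KCl).
Titrant: 1x = 5.78 × 10^-3;  mass: 56.11x + 74.55y = 0.609
Solving, x = 5.78 × 10^-3 mol, y = 3.82 × 10^-3 mol
mass of KOH = 5.78 × 10^-3 × 56.11 = 0.325 g

0.325 g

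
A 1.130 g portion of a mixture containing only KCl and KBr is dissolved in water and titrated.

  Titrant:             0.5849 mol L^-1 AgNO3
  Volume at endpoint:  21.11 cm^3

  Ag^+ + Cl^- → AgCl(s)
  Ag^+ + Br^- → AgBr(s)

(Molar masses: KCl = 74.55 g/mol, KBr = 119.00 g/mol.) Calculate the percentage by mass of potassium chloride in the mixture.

n(AgNO3) = 0.02111 × 0.5849 = 0.01235 mol
Let x = n(KCl), y = n(KBr).
Titrant: 1x + 1y = 0.01235;  mass: 74.55x + 119.00y = 1.130
Solving, x = 7.634 × 10^-3 mol, y = 4.713 × 10^-3 mol
mass of KCl = 7.634 × 10^-3 × 74.55 = 0.5691 g
% KCl = 0.5691 / 1.130 × 100 = 50.36 %

50.36 %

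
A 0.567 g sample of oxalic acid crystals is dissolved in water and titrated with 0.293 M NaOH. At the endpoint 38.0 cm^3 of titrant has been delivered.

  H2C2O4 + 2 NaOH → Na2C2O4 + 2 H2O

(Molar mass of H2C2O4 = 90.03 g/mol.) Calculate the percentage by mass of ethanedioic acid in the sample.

88.4 %

n(NaOH) = 0.0380 L × 0.293 mol/L = 0.0111 mol
From the 1:2 ratio, n(H2C2O4) = 1/2 × 0.0111 = 5.57 × 10^-3 mol
mass of H2C2O4 = 5.57 × 10^-3 × 90.03 g/mol = 0.501 g
% H2C2O4 = 0.501 / 0.567 × 100 = 88.4 %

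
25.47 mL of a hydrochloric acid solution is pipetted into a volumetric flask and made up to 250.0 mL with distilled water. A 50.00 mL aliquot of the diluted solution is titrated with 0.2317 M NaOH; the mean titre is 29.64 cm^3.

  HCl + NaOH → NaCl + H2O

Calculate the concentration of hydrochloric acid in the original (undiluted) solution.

1.348 M

n(NaOH) = 0.02964 × 0.2317 = 6.868 × 10^-3 mol
n(HCl) in the aliquot = 6.868 × 10^-3 mol (1:1 ratio)
[HCl]_dilute = 6.868 × 10^-3 / 0.05000 = 0.1374 mol/L
Dilution factor = 250.0 / 25.47 = 9.815
[HCl]_stock = 0.1374 × 9.815 = 1.348 mol/L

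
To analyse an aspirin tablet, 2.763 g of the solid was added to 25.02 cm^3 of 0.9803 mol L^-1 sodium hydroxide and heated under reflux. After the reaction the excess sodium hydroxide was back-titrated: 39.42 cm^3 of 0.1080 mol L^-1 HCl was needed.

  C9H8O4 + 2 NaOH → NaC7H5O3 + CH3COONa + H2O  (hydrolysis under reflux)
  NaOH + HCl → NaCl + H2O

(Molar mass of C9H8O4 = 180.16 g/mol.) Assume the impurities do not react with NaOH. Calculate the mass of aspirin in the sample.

n(NaOH) added = 0.02502 × 0.9803 = 0.02453 mol
n(HCl) used in back-titration = 0.03942 × 0.1080 = 4.257 × 10^-3 mol
n(NaOH) left over = 4.257 × 10^-3 mol (1:1 ratio)
n(NaOH) consumed by analyte = 0.02453 − 4.257 × 10^-3 = 0.02027 mol
From the 1:2 ratio, n(C9H8O4) = 1/2 × 0.02027 = 0.01013 mol
mass of C9H8O4 = 0.01013 × 180.16 = 1.826 g

1.826 g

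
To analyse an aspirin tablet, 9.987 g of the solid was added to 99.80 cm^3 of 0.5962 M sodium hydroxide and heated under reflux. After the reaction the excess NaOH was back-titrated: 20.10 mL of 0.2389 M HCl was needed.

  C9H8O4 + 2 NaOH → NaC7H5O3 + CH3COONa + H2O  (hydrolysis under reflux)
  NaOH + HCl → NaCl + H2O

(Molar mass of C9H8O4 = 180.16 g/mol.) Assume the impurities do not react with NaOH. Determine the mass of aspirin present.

n(NaOH) added = 0.09980 × 0.5962 = 0.05950 mol
n(HCl) used in back-titration = 0.02010 × 0.2389 = 4.802 × 10^-3 mol
n(NaOH) left over = 4.802 × 10^-3 mol (1:1 ratio)
n(NaOH) consumed by analyte = 0.05950 − 4.802 × 10^-3 = 0.05470 mol
From the 1:2 ratio, n(C9H8O4) = 1/2 × 0.05470 = 0.02735 mol
mass of C9H8O4 = 0.02735 × 180.16 = 4.927 g

4.927 g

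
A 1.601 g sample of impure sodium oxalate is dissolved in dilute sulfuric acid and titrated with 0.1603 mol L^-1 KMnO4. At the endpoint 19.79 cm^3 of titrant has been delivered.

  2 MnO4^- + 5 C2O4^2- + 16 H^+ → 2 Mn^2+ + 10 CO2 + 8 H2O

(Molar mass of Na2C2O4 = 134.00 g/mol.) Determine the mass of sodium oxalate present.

n(KMnO4) = 0.01979 L × 0.1603 mol/L = 3.172 × 10^-3 mol
From the 5:2 ratio, n(Na2C2O4) = 5/2 × 3.172 × 10^-3 = 7.931 × 10^-3 mol
mass of Na2C2O4 = 7.931 × 10^-3 × 134.00 g/mol = 1.063 g

1.063 g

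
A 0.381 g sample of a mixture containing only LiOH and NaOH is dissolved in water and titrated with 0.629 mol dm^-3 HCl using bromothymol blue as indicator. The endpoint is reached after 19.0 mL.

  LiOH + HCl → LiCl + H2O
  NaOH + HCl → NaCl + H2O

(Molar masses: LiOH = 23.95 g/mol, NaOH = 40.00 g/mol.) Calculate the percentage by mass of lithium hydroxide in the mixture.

38.0 %

n(HCl) = 0.0190 × 0.629 = 0.0120 mol
Let x = n(LiOH), y = n(NaOH).
Titrant: 1x + 1y = 0.0120;  mass: 23.95x + 40.00y = 0.381
Solving, x = 6.05 × 10^-3 mol, y = 5.90 × 10^-3 mol
mass of LiOH = 6.05 × 10^-3 × 23.95 = 0.145 g
% LiOH = 0.145 / 0.381 × 100 = 38.0 %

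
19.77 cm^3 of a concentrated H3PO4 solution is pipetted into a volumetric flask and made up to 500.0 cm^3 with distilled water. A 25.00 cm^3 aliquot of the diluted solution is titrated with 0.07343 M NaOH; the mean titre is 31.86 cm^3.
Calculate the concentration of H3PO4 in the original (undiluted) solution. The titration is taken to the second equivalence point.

1.183 M

H3PO4 + 2 NaOH → Na2HPO4 + 2 H2O
n(NaOH) = 0.03186 × 0.07343 = 2.339 × 10^-3 mol
From the 1:2 ratio, n(H3PO4) in the aliquot = 1/2 × 2.339 × 10^-3 = 1.170 × 10^-3 mol
[H3PO4]_dilute = 1.170 × 10^-3 / 0.02500 = 0.04679 mol/L
Dilution factor = 500.0 / 19.77 = 25.29
[H3PO4]_stock = 0.04679 × 25.29 = 1.183 mol/L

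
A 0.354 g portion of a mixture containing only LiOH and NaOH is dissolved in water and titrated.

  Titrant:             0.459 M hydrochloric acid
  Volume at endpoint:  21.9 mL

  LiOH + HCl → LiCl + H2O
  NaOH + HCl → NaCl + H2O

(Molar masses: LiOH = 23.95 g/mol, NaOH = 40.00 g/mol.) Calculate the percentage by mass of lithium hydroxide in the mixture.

n(HCl) = 0.0219 × 0.459 = 0.0101 mol
Let x = n(LiOH), y = n(NaOH).
Titrant: 1x + 1y = 0.0101;  mass: 23.95x + 40.00y = 0.354
Solving, x = 3.00 × 10^-3 mol, y = 7.06 × 10^-3 mol
mass of LiOH = 3.00 × 10^-3 × 23.95 = 0.0718 g
% LiOH = 0.0718 / 0.354 × 100 = 20.3 %

20.3 %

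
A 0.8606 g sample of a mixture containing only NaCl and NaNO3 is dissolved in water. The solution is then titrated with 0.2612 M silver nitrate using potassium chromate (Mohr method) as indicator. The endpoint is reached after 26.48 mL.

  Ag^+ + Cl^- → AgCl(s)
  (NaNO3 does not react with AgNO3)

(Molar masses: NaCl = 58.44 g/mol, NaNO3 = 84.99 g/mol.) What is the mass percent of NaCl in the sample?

n(AgNO3) = 0.02648 × 0.2612 = 6.917 × 10^-3 mol
Let x = n(NaCl), y = n(NaNO3).
Titrant: 1x = 6.917 × 10^-3;  mass: 58.44x + 84.99y = 0.8606
Solving, x = 6.917 × 10^-3 mol, y = 5.370 × 10^-3 mol
mass of NaCl = 6.917 × 10^-3 × 58.44 = 0.4042 g
% NaCl = 0.4042 / 0.8606 × 100 = 46.97 %

46.97 %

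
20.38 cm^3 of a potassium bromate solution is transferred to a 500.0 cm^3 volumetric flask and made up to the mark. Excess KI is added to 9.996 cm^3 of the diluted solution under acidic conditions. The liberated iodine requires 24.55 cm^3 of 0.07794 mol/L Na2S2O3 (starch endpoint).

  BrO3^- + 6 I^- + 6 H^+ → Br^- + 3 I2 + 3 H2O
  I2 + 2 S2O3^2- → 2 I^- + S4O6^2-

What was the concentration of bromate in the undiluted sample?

0.7827 mol/L

n(S2O3^2-) = 0.02455 × 0.07794 = 1.913 × 10^-3 mol
n(I2) = n(S2O3^2-)/2 = 9.567 × 10^-4 mol
From the 1:3 ratio, n(BrO3^-) in the aliquot = 1/3 × 9.567 × 10^-4 = 3.189 × 10^-4 mol
[BrO3^-]_dilute = 3.189 × 10^-4 / 0.009996 = 0.03190 mol/L
[BrO3^-]_original = 0.03190 × 500.0/20.38 = 0.7827 mol/L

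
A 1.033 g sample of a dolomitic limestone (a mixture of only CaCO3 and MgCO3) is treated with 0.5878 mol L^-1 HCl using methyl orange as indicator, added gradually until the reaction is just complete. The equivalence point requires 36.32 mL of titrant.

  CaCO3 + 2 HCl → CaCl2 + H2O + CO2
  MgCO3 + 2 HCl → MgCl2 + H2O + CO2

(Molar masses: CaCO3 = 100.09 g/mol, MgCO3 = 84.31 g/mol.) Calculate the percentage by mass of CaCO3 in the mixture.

81.69 %

n(HCl) = 0.03632 × 0.5878 = 0.02135 mol
Let x = n(CaCO3), y = n(MgCO3).
Titrant: 2x + 2y = 0.02135;  mass: 100.09x + 84.31y = 1.033
Solving, x = 8.431 × 10^-3 mol, y = 2.244 × 10^-3 mol
mass of CaCO3 = 8.431 × 10^-3 × 100.09 = 0.8438 g
% CaCO3 = 0.8438 / 1.033 × 100 = 81.69 %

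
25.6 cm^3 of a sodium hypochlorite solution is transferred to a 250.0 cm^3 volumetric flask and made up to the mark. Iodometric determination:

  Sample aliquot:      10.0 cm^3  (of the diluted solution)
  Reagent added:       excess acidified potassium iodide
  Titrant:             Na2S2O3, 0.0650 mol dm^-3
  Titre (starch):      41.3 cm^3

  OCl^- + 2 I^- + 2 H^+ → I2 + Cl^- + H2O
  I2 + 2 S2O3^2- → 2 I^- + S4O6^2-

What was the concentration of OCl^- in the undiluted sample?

1.31 mol/L

n(S2O3^2-) = 0.0413 × 0.0650 = 2.68 × 10^-3 mol
n(I2) = n(S2O3^2-)/2 = 1.34 × 10^-3 mol
n(OCl^-) in the aliquot = 1.34 × 10^-3 mol (1:1 ratio)
[OCl^-]_dilute = 1.34 × 10^-3 / 0.0100 = 0.134 mol/L
[OCl^-]_original = 0.134 × 250.0/25.6 = 1.31 mol/L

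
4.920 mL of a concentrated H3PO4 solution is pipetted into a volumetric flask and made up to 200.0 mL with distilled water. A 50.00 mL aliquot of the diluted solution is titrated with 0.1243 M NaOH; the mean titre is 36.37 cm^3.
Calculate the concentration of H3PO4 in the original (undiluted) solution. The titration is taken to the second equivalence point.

H3PO4 + 2 NaOH → Na2HPO4 + 2 H2O
n(NaOH) = 0.03637 × 0.1243 = 4.521 × 10^-3 mol
From the 1:2 ratio, n(H3PO4) in the aliquot = 1/2 × 4.521 × 10^-3 = 2.260 × 10^-3 mol
[H3PO4]_dilute = 2.260 × 10^-3 / 0.05000 = 0.04521 mol/L
Dilution factor = 200.0 / 4.920 = 40.65
[H3PO4]_stock = 0.04521 × 40.65 = 1.838 mol/L

1.838 M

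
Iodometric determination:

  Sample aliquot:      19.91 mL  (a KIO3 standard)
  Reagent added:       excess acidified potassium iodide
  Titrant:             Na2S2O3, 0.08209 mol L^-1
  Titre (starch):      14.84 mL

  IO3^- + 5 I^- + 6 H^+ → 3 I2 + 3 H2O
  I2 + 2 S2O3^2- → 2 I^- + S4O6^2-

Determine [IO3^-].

0.01020 mol/L

n(S2O3^2-) = 0.01484 × 0.08209 = 1.218 × 10^-3 mol
n(I2) = n(S2O3^2-)/2 = 6.091 × 10^-4 mol
From the 1:3 ratio, n(IO3^-) in the aliquot = 1/3 × 6.091 × 10^-4 = 2.030 × 10^-4 mol
[IO3^-] = 2.030 × 10^-4 / 0.01991 = 0.01020 mol/L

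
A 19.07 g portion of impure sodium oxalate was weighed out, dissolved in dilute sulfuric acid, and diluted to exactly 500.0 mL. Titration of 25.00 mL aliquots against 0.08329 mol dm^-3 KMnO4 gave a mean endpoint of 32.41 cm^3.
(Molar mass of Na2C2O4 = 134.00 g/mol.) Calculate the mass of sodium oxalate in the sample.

2 MnO4^- + 5 C2O4^2- + 16 H^+ → 2 Mn^2+ + 10 CO2 + 8 H2O
n(KMnO4) per titration = 0.03241 × 0.08329 = 2.699 × 10^-3 mol
From the 5:2 ratio, n(Na2C2O4) in each aliquot = 5/2 × 2.699 × 10^-3 = 6.749 × 10^-3 mol
n(Na2C2O4) in the whole flask = 6.749 × 10^-3 × 500.0/25.00 = 0.1350 mol
mass of Na2C2O4 = 0.1350 × 134.00 = 18.09 g

18.09 g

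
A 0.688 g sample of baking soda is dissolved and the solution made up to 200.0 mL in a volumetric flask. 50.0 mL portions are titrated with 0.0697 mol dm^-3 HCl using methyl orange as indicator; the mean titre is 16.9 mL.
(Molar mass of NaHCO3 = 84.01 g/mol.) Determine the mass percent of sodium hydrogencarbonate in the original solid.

NaHCO3 + HCl → NaCl + H2O + CO2
n(HCl) per titration = 0.0169 × 0.0697 = 1.18 × 10^-3 mol
n(NaHCO3) in each aliquot = 1.18 × 10^-3 mol (1:1 ratio)
n(NaHCO3) in the whole flask = 1.18 × 10^-3 × 200.0/50.0 = 4.71 × 10^-3 mol
mass of NaHCO3 = 4.71 × 10^-3 × 84.01 = 0.396 g
% NaHCO3 = 0.396 / 0.688 × 100 = 57.5 %

57.5 %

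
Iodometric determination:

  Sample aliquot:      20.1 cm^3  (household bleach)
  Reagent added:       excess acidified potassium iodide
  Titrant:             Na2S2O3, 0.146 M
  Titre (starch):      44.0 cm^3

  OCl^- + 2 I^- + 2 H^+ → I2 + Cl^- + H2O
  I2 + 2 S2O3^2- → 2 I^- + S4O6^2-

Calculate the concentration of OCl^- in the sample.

n(S2O3^2-) = 0.0440 × 0.146 = 6.42 × 10^-3 mol
n(I2) = n(S2O3^2-)/2 = 3.21 × 10^-3 mol
n(OCl^-) in the aliquot = 3.21 × 10^-3 mol (1:1 ratio)
[OCl^-] = 3.21 × 10^-3 / 0.0201 = 0.160 mol/L

0.160 M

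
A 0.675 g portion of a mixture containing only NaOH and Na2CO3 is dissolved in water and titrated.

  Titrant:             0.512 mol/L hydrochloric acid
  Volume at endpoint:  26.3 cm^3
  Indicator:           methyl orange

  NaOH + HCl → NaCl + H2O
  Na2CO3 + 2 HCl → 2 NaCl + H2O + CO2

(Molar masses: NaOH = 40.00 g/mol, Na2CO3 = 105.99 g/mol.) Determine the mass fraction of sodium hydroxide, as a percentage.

n(HCl) = 0.0263 × 0.512 = 0.0135 mol
Let x = n(NaOH), y = n(Na2CO3).
Titrant: 1x + 2y = 0.0135;  mass: 40.00x + 105.99y = 0.675
Solving, x = 2.97 × 10^-3 mol, y = 5.25 × 10^-3 mol
mass of NaOH = 2.97 × 10^-3 × 40.00 = 0.119 g
% NaOH = 0.119 / 0.675 × 100 = 17.6 %

17.6 %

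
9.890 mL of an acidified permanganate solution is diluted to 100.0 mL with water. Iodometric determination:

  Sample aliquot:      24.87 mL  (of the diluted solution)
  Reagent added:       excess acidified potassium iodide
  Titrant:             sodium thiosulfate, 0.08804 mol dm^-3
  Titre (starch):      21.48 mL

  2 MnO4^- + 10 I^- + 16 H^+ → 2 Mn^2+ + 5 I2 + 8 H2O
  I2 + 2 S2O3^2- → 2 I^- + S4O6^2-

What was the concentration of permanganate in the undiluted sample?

0.1538 mol/L

n(S2O3^2-) = 0.02148 × 0.08804 = 1.891 × 10^-3 mol
n(I2) = n(S2O3^2-)/2 = 9.455 × 10^-4 mol
From the 2:5 ratio, n(MnO4^-) in the aliquot = 2/5 × 9.455 × 10^-4 = 3.782 × 10^-4 mol
[MnO4^-]_dilute = 3.782 × 10^-4 / 0.02487 = 0.01521 mol/L
[MnO4^-]_original = 0.01521 × 100.0/9.890 = 0.1538 mol/L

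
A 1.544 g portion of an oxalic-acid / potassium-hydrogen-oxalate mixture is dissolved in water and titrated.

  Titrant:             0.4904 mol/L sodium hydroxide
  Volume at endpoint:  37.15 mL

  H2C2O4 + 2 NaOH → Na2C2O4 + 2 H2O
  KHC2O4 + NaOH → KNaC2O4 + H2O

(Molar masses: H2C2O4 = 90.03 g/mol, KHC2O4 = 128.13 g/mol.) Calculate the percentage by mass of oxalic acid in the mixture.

n(NaOH) = 0.03715 × 0.4904 = 0.01822 mol
Let x = n(H2C2O4), y = n(KHC2O4).
Titrant: 2x + 1y = 0.01822;  mass: 90.03x + 128.13y = 1.544
Solving, x = 4.754 × 10^-3 mol, y = 8.710 × 10^-3 mol
mass of H2C2O4 = 4.754 × 10^-3 × 90.03 = 0.4280 g
% H2C2O4 = 0.4280 / 1.544 × 100 = 27.72 %

27.72 %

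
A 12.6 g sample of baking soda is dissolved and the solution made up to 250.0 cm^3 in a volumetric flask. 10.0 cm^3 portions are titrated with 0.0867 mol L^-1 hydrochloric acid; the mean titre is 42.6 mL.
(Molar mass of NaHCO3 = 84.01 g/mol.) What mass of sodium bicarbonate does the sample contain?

NaHCO3 + HCl → NaCl + H2O + CO2
n(HCl) per titration = 0.0426 × 0.0867 = 3.69 × 10^-3 mol
n(NaHCO3) in each aliquot = 3.69 × 10^-3 mol (1:1 ratio)
n(NaHCO3) in the whole flask = 3.69 × 10^-3 × 250.0/10.0 = 0.0923 mol
mass of NaHCO3 = 0.0923 × 84.01 = 7.76 g

7.76 g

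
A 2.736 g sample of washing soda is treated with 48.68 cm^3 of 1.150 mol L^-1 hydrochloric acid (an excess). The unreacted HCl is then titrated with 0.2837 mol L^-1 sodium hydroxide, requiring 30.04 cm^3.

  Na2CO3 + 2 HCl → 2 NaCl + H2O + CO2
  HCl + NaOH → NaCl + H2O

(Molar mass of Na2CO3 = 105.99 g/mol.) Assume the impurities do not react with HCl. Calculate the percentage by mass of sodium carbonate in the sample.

91.93 %

n(HCl) added = 0.04868 × 1.150 = 0.05598 mol
n(NaOH) used in back-titration = 0.03004 × 0.2837 = 8.522 × 10^-3 mol
n(HCl) left over = 8.522 × 10^-3 mol (1:1 ratio)
n(HCl) consumed by analyte = 0.05598 − 8.522 × 10^-3 = 0.04746 mol
From the 1:2 ratio, n(Na2CO3) = 1/2 × 0.04746 = 0.02373 mol
mass of Na2CO3 = 0.02373 × 105.99 = 2.515 g
% Na2CO3 = 2.515 / 2.736 × 100 = 91.93 %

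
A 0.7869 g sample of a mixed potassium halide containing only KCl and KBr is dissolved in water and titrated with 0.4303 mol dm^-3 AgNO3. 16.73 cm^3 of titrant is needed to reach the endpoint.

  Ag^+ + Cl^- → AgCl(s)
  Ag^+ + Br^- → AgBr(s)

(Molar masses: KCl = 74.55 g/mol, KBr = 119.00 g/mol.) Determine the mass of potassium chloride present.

n(AgNO3) = 0.01673 × 0.4303 = 7.199 × 10^-3 mol
Let x = n(KCl), y = n(KBr).
Titrant: 1x + 1y = 7.199 × 10^-3;  mass: 74.55x + 119.00y = 0.7869
Solving, x = 1.570 × 10^-3 mol, y = 5.629 × 10^-3 mol
mass of KCl = 1.570 × 10^-3 × 74.55 = 0.1170 g

0.1170 g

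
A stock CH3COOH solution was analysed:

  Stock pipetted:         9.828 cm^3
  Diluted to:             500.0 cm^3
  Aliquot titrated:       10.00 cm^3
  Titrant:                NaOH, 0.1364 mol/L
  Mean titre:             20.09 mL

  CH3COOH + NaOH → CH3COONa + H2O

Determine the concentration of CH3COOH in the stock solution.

13.94 mol/L

n(NaOH) = 0.02009 × 0.1364 = 2.740 × 10^-3 mol
n(CH3COOH) in the aliquot = 2.740 × 10^-3 mol (1:1 ratio)
[CH3COOH]_dilute = 2.740 × 10^-3 / 0.01000 = 0.2740 mol/L
Dilution factor = 500.0 / 9.828 = 50.88
[CH3COOH]_stock = 0.2740 × 50.88 = 13.94 mol/L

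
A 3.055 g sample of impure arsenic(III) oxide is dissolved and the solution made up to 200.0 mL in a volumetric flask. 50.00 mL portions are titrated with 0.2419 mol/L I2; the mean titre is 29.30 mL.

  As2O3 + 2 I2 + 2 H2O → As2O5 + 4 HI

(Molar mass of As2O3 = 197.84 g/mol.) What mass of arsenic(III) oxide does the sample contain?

2.804 g

n(I2) per titration = 0.02930 × 0.2419 = 7.088 × 10^-3 mol
From the 1:2 ratio, n(As2O3) in each aliquot = 1/2 × 7.088 × 10^-3 = 3.544 × 10^-3 mol
n(As2O3) in the whole flask = 3.544 × 10^-3 × 200.0/50.00 = 0.01418 mol
mass of As2O3 = 0.01418 × 197.84 = 2.804 g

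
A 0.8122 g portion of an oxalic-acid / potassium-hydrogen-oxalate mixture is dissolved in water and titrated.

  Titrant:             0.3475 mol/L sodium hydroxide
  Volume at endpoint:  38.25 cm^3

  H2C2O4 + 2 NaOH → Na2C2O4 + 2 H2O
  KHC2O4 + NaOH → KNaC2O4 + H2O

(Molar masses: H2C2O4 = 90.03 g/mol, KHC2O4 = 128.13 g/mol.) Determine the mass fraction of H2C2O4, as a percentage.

59.41 %

n(NaOH) = 0.03825 × 0.3475 = 0.01329 mol
Let x = n(H2C2O4), y = n(KHC2O4).
Titrant: 2x + 1y = 0.01329;  mass: 90.03x + 128.13y = 0.8122
Solving, x = 5.359 × 10^-3 mol, y = 2.573 × 10^-3 mol
mass of H2C2O4 = 5.359 × 10^-3 × 90.03 = 0.4825 g
% H2C2O4 = 0.4825 / 0.8122 × 100 = 59.41 %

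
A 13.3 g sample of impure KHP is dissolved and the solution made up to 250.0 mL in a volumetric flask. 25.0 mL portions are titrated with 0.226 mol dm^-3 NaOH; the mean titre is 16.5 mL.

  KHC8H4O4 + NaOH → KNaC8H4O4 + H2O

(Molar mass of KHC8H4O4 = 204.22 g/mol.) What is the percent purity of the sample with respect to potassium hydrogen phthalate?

n(NaOH) per titration = 0.0165 × 0.226 = 3.73 × 10^-3 mol
n(KHC8H4O4) in each aliquot = 3.73 × 10^-3 mol (1:1 ratio)
n(KHC8H4O4) in the whole flask = 3.73 × 10^-3 × 250.0/25.0 = 0.0373 mol
mass of KHC8H4O4 = 0.0373 × 204.22 = 7.62 g
% KHC8H4O4 = 7.62 / 13.3 × 100 = 57.3 %

57.3 %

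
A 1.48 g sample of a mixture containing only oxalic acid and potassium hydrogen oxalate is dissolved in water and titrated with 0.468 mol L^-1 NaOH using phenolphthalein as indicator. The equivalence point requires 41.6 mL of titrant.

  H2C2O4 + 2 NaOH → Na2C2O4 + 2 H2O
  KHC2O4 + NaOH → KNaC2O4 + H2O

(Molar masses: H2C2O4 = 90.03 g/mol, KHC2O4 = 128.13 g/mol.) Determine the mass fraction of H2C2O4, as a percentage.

37.1 %

n(NaOH) = 0.0416 × 0.468 = 0.0195 mol
Let x = n(H2C2O4), y = n(KHC2O4).
Titrant: 2x + 1y = 0.0195;  mass: 90.03x + 128.13y = 1.48
Solving, x = 6.10 × 10^-3 mol, y = 7.26 × 10^-3 mol
mass of H2C2O4 = 6.10 × 10^-3 × 90.03 = 0.549 g
% H2C2O4 = 0.549 / 1.48 × 100 = 37.1 %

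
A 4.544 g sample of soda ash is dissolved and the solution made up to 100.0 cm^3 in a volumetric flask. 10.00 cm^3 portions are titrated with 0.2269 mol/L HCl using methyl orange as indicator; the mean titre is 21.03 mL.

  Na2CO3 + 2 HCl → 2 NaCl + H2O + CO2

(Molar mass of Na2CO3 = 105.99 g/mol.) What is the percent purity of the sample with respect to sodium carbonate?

n(HCl) per titration = 0.02103 × 0.2269 = 4.772 × 10^-3 mol
From the 1:2 ratio, n(Na2CO3) in each aliquot = 1/2 × 4.772 × 10^-3 = 2.386 × 10^-3 mol
n(Na2CO3) in the whole flask = 2.386 × 10^-3 × 100.0/10.00 = 0.02386 mol
mass of Na2CO3 = 0.02386 × 105.99 = 2.529 g
% Na2CO3 = 2.529 / 4.544 × 100 = 55.65 %

55.65 %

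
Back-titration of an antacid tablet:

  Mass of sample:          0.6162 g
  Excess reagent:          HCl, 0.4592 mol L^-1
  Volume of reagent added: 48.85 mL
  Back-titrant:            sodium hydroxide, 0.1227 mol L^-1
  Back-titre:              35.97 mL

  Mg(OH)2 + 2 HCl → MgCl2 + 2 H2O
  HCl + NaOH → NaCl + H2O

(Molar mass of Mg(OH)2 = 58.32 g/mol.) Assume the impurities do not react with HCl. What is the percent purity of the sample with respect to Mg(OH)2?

n(HCl) added = 0.04885 × 0.4592 = 0.02243 mol
n(NaOH) used in back-titration = 0.03597 × 0.1227 = 4.414 × 10^-3 mol
n(HCl) left over = 4.414 × 10^-3 mol (1:1 ratio)
n(HCl) consumed by analyte = 0.02243 − 4.414 × 10^-3 = 0.01802 mol
From the 1:2 ratio, n(Mg(OH)2) = 1/2 × 0.01802 = 9.009 × 10^-3 mol
mass of Mg(OH)2 = 9.009 × 10^-3 × 58.32 = 0.5254 g
% Mg(OH)2 = 0.5254 / 0.6162 × 100 = 85.27 %

85.27 %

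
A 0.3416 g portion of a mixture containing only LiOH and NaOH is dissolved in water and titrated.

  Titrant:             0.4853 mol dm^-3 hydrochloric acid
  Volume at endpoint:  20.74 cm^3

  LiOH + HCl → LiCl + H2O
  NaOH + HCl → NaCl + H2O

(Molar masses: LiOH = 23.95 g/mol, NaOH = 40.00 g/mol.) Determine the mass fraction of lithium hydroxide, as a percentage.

26.65 %

n(HCl) = 0.02074 × 0.4853 = 0.01007 mol
Let x = n(LiOH), y = n(NaOH).
Titrant: 1x + 1y = 0.01007;  mass: 23.95x + 40.00y = 0.3416
Solving, x = 3.801 × 10^-3 mol, y = 6.264 × 10^-3 mol
mass of LiOH = 3.801 × 10^-3 × 23.95 = 0.09103 g
% LiOH = 0.09103 / 0.3416 × 100 = 26.65 %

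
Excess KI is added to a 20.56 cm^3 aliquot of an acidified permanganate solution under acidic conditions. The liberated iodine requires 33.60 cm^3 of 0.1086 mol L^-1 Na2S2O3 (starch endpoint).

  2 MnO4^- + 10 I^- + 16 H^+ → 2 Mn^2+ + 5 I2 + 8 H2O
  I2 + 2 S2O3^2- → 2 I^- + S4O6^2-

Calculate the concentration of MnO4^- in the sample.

0.03550 mol/L

n(S2O3^2-) = 0.03360 × 0.1086 = 3.649 × 10^-3 mol
n(I2) = n(S2O3^2-)/2 = 1.824 × 10^-3 mol
From the 2:5 ratio, n(MnO4^-) in the aliquot = 2/5 × 1.824 × 10^-3 = 7.298 × 10^-4 mol
[MnO4^-] = 7.298 × 10^-4 / 0.02056 = 0.03550 mol/L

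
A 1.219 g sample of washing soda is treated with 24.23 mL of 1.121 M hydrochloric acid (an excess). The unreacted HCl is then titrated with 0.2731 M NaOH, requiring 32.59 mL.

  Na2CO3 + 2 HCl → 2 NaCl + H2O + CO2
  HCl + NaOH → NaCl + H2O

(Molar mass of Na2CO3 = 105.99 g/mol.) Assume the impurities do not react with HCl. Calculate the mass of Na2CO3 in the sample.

0.9678 g

n(HCl) added = 0.02423 × 1.121 = 0.02716 mol
n(NaOH) used in back-titration = 0.03259 × 0.2731 = 8.900 × 10^-3 mol
n(HCl) left over = 8.900 × 10^-3 mol (1:1 ratio)
n(HCl) consumed by analyte = 0.02716 − 8.900 × 10^-3 = 0.01826 mol
From the 1:2 ratio, n(Na2CO3) = 1/2 × 0.01826 = 9.131 × 10^-3 mol
mass of Na2CO3 = 9.131 × 10^-3 × 105.99 = 0.9678 g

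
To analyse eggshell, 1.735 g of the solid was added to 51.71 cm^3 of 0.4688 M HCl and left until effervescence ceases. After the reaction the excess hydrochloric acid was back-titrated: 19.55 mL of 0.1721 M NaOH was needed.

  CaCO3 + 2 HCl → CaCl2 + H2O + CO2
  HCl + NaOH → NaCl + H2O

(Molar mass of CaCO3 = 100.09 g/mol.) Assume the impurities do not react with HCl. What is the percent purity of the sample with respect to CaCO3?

n(HCl) added = 0.05171 × 0.4688 = 0.02424 mol
n(NaOH) used in back-titration = 0.01955 × 0.1721 = 3.365 × 10^-3 mol
n(HCl) left over = 3.365 × 10^-3 mol (1:1 ratio)
n(HCl) consumed by analyte = 0.02424 − 3.365 × 10^-3 = 0.02088 mol
From the 1:2 ratio, n(CaCO3) = 1/2 × 0.02088 = 0.01044 mol
mass of CaCO3 = 0.01044 × 100.09 = 1.045 g
% CaCO3 = 1.045 / 1.735 × 100 = 60.22 %

60.22 %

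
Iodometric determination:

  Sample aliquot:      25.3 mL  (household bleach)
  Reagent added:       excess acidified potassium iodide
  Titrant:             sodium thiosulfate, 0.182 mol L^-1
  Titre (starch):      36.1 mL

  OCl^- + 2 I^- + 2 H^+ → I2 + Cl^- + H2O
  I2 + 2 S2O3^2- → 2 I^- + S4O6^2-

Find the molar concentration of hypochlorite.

0.130 mol/L

n(S2O3^2-) = 0.0361 × 0.182 = 6.57 × 10^-3 mol
n(I2) = n(S2O3^2-)/2 = 3.29 × 10^-3 mol
n(OCl^-) in the aliquot = 3.29 × 10^-3 mol (1:1 ratio)
[OCl^-] = 3.29 × 10^-3 / 0.0253 = 0.130 mol/L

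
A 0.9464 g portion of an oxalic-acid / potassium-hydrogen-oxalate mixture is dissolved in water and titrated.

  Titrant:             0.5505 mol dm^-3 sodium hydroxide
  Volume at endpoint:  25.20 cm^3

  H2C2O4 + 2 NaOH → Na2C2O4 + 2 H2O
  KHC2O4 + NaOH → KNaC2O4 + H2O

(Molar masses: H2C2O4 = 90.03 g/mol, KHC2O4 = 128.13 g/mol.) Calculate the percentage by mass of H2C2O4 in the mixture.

n(NaOH) = 0.02520 × 0.5505 = 0.01387 mol
Let x = n(H2C2O4), y = n(KHC2O4).
Titrant: 2x + 1y = 0.01387;  mass: 90.03x + 128.13y = 0.9464
Solving, x = 5.000 × 10^-3 mol, y = 3.873 × 10^-3 mol
mass of H2C2O4 = 5.000 × 10^-3 × 90.03 = 0.4501 g
% H2C2O4 = 0.4501 / 0.9464 × 100 = 47.56 %

47.56 %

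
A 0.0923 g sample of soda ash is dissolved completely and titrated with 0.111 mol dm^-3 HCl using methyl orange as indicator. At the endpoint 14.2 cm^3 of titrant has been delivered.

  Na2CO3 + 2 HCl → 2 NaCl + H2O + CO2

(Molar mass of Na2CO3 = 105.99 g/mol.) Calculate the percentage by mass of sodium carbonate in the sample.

90.5 %

n(HCl) = 0.0142 L × 0.111 mol/L = 1.58 × 10^-3 mol
From the 1:2 ratio, n(Na2CO3) = 1/2 × 1.58 × 10^-3 = 7.88 × 10^-4 mol
mass of Na2CO3 = 7.88 × 10^-4 × 105.99 g/mol = 0.0835 g
% Na2CO3 = 0.0835 / 0.0923 × 100 = 90.5 %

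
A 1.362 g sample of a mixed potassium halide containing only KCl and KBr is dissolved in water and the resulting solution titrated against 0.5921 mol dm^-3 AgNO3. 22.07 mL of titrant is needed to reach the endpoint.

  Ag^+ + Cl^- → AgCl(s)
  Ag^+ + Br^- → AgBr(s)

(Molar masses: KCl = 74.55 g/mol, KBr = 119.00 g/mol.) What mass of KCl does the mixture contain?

0.3238 g

n(AgNO3) = 0.02207 × 0.5921 = 0.01307 mol
Let x = n(KCl), y = n(KBr).
Titrant: 1x + 1y = 0.01307;  mass: 74.55x + 119.00y = 1.362
Solving, x = 4.343 × 10^-3 mol, y = 8.725 × 10^-3 mol
mass of KCl = 4.343 × 10^-3 × 74.55 = 0.3238 g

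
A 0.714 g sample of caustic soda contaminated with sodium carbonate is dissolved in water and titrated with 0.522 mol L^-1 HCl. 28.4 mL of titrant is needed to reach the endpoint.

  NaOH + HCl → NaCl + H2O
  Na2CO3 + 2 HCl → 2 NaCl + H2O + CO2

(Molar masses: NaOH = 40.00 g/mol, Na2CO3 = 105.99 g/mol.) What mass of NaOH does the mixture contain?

n(HCl) = 0.0284 × 0.522 = 0.0148 mol
Let x = n(NaOH), y = n(Na2CO3).
Titrant: 1x + 2y = 0.0148;  mass: 40.00x + 105.99y = 0.714
Solving, x = 5.51 × 10^-3 mol, y = 4.66 × 10^-3 mol
mass of NaOH = 5.51 × 10^-3 × 40.00 = 0.221 g

0.221 g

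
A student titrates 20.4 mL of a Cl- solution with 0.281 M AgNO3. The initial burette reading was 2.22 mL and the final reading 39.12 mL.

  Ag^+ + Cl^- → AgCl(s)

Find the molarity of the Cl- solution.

0.508 M

n(AgNO3) = 0.0369 L × 0.281 mol/L = 0.0104 mol
n(Cl-) = 0.0104 mol (1:1 mole ratio)
[Cl-] = 0.0104 mol / 0.0204 L = 0.508 mol/L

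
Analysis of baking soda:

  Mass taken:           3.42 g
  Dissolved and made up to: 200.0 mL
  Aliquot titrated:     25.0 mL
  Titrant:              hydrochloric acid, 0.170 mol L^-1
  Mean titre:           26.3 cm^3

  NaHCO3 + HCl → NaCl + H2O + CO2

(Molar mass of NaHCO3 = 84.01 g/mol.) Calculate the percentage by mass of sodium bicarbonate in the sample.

n(HCl) per titration = 0.0263 × 0.170 = 4.47 × 10^-3 mol
n(NaHCO3) in each aliquot = 4.47 × 10^-3 mol (1:1 ratio)
n(NaHCO3) in the whole flask = 4.47 × 10^-3 × 200.0/25.0 = 0.0358 mol
mass of NaHCO3 = 0.0358 × 84.01 = 3.00 g
% NaHCO3 = 3.00 / 3.42 × 100 = 87.9 %

87.9 %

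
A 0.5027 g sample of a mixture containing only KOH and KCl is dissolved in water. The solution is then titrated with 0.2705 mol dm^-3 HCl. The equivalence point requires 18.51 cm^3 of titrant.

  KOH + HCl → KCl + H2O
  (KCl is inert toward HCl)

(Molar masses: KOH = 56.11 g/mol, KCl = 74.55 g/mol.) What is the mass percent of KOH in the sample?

n(HCl) = 0.01851 × 0.2705 = 5.007 × 10^-3 mol
Let x = n(KOH), y = n(KCl).
Titrant: 1x = 5.007 × 10^-3;  mass: 56.11x + 74.55y = 0.5027
Solving, x = 5.007 × 10^-3 mol, y = 2.975 × 10^-3 mol
mass of KOH = 5.007 × 10^-3 × 56.11 = 0.2809 g
% KOH = 0.2809 / 0.5027 × 100 = 55.89 %

55.89 %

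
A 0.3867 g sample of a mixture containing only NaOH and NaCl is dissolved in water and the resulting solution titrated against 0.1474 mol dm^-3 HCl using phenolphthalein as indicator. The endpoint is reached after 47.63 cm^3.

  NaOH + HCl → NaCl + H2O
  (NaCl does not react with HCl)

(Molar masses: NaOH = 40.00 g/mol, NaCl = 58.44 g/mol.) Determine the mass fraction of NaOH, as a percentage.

n(HCl) = 0.04763 × 0.1474 = 7.021 × 10^-3 mol
Let x = n(NaOH), y = n(NaCl).
Titrant: 1x = 7.021 × 10^-3;  mass: 40.00x + 58.44y = 0.3867
Solving, x = 7.021 × 10^-3 mol, y = 1.812 × 10^-3 mol
mass of NaOH = 7.021 × 10^-3 × 40.00 = 0.2808 g
% NaOH = 0.2808 / 0.3867 × 100 = 72.62 %

72.62 %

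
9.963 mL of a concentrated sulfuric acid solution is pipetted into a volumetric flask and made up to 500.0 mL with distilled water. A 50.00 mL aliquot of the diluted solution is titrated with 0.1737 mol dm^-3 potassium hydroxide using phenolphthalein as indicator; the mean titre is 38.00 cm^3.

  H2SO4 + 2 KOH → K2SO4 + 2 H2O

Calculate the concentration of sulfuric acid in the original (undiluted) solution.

n(KOH) = 0.03800 × 0.1737 = 6.601 × 10^-3 mol
From the 1:2 ratio, n(H2SO4) in the aliquot = 1/2 × 6.601 × 10^-3 = 3.300 × 10^-3 mol
[H2SO4]_dilute = 3.300 × 10^-3 / 0.05000 = 0.06601 mol/L
Dilution factor = 500.0 / 9.963 = 50.19
[H2SO4]_stock = 0.06601 × 50.19 = 3.313 mol/L

3.313 mol/L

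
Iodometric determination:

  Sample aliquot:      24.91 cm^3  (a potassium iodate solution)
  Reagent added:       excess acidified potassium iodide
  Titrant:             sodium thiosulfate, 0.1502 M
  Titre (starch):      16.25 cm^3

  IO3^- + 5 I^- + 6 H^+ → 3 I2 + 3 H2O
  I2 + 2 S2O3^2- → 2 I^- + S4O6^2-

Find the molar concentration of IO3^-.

0.01633 M

n(S2O3^2-) = 0.01625 × 0.1502 = 2.441 × 10^-3 mol
n(I2) = n(S2O3^2-)/2 = 1.220 × 10^-3 mol
From the 1:3 ratio, n(IO3^-) in the aliquot = 1/3 × 1.220 × 10^-3 = 4.068 × 10^-4 mol
[IO3^-] = 4.068 × 10^-4 / 0.02491 = 0.01633 mol/L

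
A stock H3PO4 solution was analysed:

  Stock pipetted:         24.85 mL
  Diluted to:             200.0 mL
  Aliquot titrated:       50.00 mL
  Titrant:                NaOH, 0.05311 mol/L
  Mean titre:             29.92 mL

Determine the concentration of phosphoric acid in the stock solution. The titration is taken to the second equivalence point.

0.1279 mol/L

H3PO4 + 2 NaOH → Na2HPO4 + 2 H2O
n(NaOH) = 0.02992 × 0.05311 = 1.589 × 10^-3 mol
From the 1:2 ratio, n(H3PO4) in the aliquot = 1/2 × 1.589 × 10^-3 = 7.945 × 10^-4 mol
[H3PO4]_dilute = 7.945 × 10^-4 / 0.05000 = 0.01589 mol/L
Dilution factor = 200.0 / 24.85 = 8.048
[H3PO4]_stock = 0.01589 × 8.048 = 0.1279 mol/L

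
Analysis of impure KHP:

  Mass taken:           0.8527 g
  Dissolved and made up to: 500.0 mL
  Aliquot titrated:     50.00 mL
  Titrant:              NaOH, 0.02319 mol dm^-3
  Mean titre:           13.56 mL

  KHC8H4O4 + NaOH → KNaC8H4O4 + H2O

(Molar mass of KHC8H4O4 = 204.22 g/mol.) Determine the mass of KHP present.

0.6422 g

n(NaOH) per titration = 0.01356 × 0.02319 = 3.145 × 10^-4 mol
n(KHC8H4O4) in each aliquot = 3.145 × 10^-4 mol (1:1 ratio)
n(KHC8H4O4) in the whole flask = 3.145 × 10^-4 × 500.0/50.00 = 3.145 × 10^-3 mol
mass of KHC8H4O4 = 3.145 × 10^-3 × 204.22 = 0.6422 g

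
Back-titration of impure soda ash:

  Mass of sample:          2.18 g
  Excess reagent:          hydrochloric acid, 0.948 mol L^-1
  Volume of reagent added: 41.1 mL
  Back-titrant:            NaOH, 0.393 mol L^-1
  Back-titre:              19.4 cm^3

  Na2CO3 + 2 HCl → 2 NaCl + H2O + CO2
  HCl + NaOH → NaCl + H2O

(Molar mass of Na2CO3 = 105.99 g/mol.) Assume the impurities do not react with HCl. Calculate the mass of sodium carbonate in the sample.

1.66 g

n(HCl) added = 0.0411 × 0.948 = 0.0390 mol
n(NaOH) used in back-titration = 0.0194 × 0.393 = 7.62 × 10^-3 mol
n(HCl) left over = 7.62 × 10^-3 mol (1:1 ratio)
n(HCl) consumed by analyte = 0.0390 − 7.62 × 10^-3 = 0.0313 mol
From the 1:2 ratio, n(Na2CO3) = 1/2 × 0.0313 = 0.0157 mol
mass of Na2CO3 = 0.0157 × 105.99 = 1.66 g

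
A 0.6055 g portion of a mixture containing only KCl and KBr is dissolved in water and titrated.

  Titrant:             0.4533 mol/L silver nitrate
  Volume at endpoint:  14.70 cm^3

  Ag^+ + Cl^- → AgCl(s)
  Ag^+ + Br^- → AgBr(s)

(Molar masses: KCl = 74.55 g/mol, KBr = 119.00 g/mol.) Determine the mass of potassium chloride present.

0.3144 g

n(AgNO3) = 0.01470 × 0.4533 = 6.664 × 10^-3 mol
Let x = n(KCl), y = n(KBr).
Titrant: 1x + 1y = 6.664 × 10^-3;  mass: 74.55x + 119.00y = 0.6055
Solving, x = 4.217 × 10^-3 mol, y = 2.446 × 10^-3 mol
mass of KCl = 4.217 × 10^-3 × 74.55 = 0.3144 g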